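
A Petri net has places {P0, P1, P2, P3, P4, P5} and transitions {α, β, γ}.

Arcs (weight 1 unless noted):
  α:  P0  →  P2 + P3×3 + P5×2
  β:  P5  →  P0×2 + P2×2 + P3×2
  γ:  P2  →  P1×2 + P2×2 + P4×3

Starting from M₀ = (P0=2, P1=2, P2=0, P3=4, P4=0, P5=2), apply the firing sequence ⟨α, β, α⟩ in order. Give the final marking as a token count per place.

step 1: fire α:  (P0=2, P1=2, P2=0, P3=4, P4=0, P5=2) → (P0=1, P1=2, P2=1, P3=7, P4=0, P5=4)
step 2: fire β:  (P0=1, P1=2, P2=1, P3=7, P4=0, P5=4) → (P0=3, P1=2, P2=3, P3=9, P4=0, P5=3)
step 3: fire α:  (P0=3, P1=2, P2=3, P3=9, P4=0, P5=3) → (P0=2, P1=2, P2=4, P3=12, P4=0, P5=5)

(P0=2, P1=2, P2=4, P3=12, P4=0, P5=5)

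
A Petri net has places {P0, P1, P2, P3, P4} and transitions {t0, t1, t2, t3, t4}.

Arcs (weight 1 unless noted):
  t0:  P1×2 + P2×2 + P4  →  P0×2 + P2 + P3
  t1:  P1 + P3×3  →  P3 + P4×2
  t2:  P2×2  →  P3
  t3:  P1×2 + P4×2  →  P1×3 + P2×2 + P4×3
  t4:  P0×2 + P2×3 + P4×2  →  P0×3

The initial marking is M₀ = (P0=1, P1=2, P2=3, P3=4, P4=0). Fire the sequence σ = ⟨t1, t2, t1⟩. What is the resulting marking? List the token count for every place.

(P0=1, P1=0, P2=1, P3=1, P4=4)

step 1: fire t1:  (P0=1, P1=2, P2=3, P3=4, P4=0) → (P0=1, P1=1, P2=3, P3=2, P4=2)
step 2: fire t2:  (P0=1, P1=1, P2=3, P3=2, P4=2) → (P0=1, P1=1, P2=1, P3=3, P4=2)
step 3: fire t1:  (P0=1, P1=1, P2=1, P3=3, P4=2) → (P0=1, P1=0, P2=1, P3=1, P4=4)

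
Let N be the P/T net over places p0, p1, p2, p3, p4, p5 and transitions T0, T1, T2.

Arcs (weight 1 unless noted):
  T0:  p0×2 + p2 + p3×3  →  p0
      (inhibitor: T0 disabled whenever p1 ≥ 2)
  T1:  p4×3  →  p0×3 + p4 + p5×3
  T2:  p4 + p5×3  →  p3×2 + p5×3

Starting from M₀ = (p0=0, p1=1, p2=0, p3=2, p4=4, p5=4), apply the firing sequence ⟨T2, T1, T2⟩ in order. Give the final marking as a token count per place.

step 1: fire T2:  (p0=0, p1=1, p2=0, p3=2, p4=4, p5=4) → (p0=0, p1=1, p2=0, p3=4, p4=3, p5=4)
step 2: fire T1:  (p0=0, p1=1, p2=0, p3=4, p4=3, p5=4) → (p0=3, p1=1, p2=0, p3=4, p4=1, p5=7)
step 3: fire T2:  (p0=3, p1=1, p2=0, p3=4, p4=1, p5=7) → (p0=3, p1=1, p2=0, p3=6, p4=0, p5=7)

(p0=3, p1=1, p2=0, p3=6, p4=0, p5=7)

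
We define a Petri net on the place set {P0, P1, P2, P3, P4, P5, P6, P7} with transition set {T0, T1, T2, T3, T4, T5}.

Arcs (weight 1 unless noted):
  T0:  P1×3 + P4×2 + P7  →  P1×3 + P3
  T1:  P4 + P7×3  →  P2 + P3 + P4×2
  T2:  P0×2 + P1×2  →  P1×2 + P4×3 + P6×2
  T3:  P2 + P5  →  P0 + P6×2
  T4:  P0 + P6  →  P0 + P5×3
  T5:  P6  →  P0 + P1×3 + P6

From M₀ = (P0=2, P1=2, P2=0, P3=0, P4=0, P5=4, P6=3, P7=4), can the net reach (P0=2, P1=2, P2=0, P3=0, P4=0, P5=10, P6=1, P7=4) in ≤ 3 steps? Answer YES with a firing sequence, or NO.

YES — reachable via ⟨T4, T4⟩ (2 firings)

step 1: fire T4:  (P0=2, P1=2, P2=0, P3=0, P4=0, P5=4, P6=3, P7=4) → (P0=2, P1=2, P2=0, P3=0, P4=0, P5=7, P6=2, P7=4)
step 2: fire T4:  (P0=2, P1=2, P2=0, P3=0, P4=0, P5=7, P6=2, P7=4) → (P0=2, P1=2, P2=0, P3=0, P4=0, P5=10, P6=1, P7=4)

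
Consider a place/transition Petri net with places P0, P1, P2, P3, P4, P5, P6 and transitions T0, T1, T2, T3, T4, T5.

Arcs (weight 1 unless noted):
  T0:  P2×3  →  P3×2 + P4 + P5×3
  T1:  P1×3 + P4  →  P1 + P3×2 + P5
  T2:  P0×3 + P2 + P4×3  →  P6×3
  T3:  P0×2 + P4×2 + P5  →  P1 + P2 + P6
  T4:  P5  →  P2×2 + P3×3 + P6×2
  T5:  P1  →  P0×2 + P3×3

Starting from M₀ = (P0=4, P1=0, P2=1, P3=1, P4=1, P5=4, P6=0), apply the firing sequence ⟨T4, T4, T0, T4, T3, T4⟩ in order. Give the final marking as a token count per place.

step 1: fire T4:  (P0=4, P1=0, P2=1, P3=1, P4=1, P5=4, P6=0) → (P0=4, P1=0, P2=3, P3=4, P4=1, P5=3, P6=2)
step 2: fire T4:  (P0=4, P1=0, P2=3, P3=4, P4=1, P5=3, P6=2) → (P0=4, P1=0, P2=5, P3=7, P4=1, P5=2, P6=4)
step 3: fire T0:  (P0=4, P1=0, P2=5, P3=7, P4=1, P5=2, P6=4) → (P0=4, P1=0, P2=2, P3=9, P4=2, P5=5, P6=4)
step 4: fire T4:  (P0=4, P1=0, P2=2, P3=9, P4=2, P5=5, P6=4) → (P0=4, P1=0, P2=4, P3=12, P4=2, P5=4, P6=6)
step 5: fire T3:  (P0=4, P1=0, P2=4, P3=12, P4=2, P5=4, P6=6) → (P0=2, P1=1, P2=5, P3=12, P4=0, P5=3, P6=7)
step 6: fire T4:  (P0=2, P1=1, P2=5, P3=12, P4=0, P5=3, P6=7) → (P0=2, P1=1, P2=7, P3=15, P4=0, P5=2, P6=9)

(P0=2, P1=1, P2=7, P3=15, P4=0, P5=2, P6=9)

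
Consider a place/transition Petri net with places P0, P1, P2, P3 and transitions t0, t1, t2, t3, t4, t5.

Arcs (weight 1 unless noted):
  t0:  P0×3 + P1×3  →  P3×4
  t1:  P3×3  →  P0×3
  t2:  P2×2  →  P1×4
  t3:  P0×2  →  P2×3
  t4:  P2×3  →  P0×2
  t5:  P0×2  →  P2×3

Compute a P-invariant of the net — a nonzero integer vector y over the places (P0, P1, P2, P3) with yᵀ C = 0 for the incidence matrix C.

y = (P0:3, P1:1, P2:2, P3:3)

Incidence matrix C (rows=places, cols=transitions):
       t0   t1   t2   t3   t4   t5
   P0  -3    3    0   -2    2   -2
   P1  -3    0    4    0    0    0
   P2   0    0   -2    3   -3    3
   P3   4   -3    0    0    0    0

Candidate y = [3, 1, 2, 3]; check y·C column-wise:
  col t0: 3·-3 + 1·-3 + 2·0 + 3·4 = 0
  col t1: 3·3 + 1·0 + 2·0 + 3·-3 = 0
  col t2: 3·0 + 1·4 + 2·-2 + 3·0 = 0
  col t3: 3·-2 + 1·0 + 2·3 + 3·0 = 0
  col t4: 3·2 + 1·0 + 2·-3 + 3·0 = 0
  col t5: 3·-2 + 1·0 + 2·3 + 3·0 = 0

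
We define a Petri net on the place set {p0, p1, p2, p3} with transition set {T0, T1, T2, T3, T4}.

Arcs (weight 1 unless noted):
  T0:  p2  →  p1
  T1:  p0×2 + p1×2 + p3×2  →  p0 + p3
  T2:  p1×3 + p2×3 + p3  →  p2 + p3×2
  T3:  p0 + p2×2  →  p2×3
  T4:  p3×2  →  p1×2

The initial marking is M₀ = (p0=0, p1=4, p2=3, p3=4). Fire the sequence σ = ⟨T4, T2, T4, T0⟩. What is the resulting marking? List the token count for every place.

(p0=0, p1=6, p2=0, p3=1)

step 1: fire T4:  (p0=0, p1=4, p2=3, p3=4) → (p0=0, p1=6, p2=3, p3=2)
step 2: fire T2:  (p0=0, p1=6, p2=3, p3=2) → (p0=0, p1=3, p2=1, p3=3)
step 3: fire T4:  (p0=0, p1=3, p2=1, p3=3) → (p0=0, p1=5, p2=1, p3=1)
step 4: fire T0:  (p0=0, p1=5, p2=1, p3=1) → (p0=0, p1=6, p2=0, p3=1)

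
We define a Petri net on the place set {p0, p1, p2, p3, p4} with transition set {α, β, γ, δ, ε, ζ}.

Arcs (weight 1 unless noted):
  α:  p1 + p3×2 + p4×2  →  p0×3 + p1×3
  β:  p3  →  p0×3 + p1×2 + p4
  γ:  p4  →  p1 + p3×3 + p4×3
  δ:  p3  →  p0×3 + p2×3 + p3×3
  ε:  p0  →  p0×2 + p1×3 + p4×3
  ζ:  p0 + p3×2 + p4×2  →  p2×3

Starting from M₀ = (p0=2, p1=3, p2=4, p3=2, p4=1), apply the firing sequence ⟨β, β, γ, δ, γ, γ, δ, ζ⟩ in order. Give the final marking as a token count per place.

(p0=13, p1=10, p2=13, p3=11, p4=7)

step 1: fire β:  (p0=2, p1=3, p2=4, p3=2, p4=1) → (p0=5, p1=5, p2=4, p3=1, p4=2)
step 2: fire β:  (p0=5, p1=5, p2=4, p3=1, p4=2) → (p0=8, p1=7, p2=4, p3=0, p4=3)
step 3: fire γ:  (p0=8, p1=7, p2=4, p3=0, p4=3) → (p0=8, p1=8, p2=4, p3=3, p4=5)
step 4: fire δ:  (p0=8, p1=8, p2=4, p3=3, p4=5) → (p0=11, p1=8, p2=7, p3=5, p4=5)
step 5: fire γ:  (p0=11, p1=8, p2=7, p3=5, p4=5) → (p0=11, p1=9, p2=7, p3=8, p4=7)
step 6: fire γ:  (p0=11, p1=9, p2=7, p3=8, p4=7) → (p0=11, p1=10, p2=7, p3=11, p4=9)
step 7: fire δ:  (p0=11, p1=10, p2=7, p3=11, p4=9) → (p0=14, p1=10, p2=10, p3=13, p4=9)
step 8: fire ζ:  (p0=14, p1=10, p2=10, p3=13, p4=9) → (p0=13, p1=10, p2=13, p3=11, p4=7)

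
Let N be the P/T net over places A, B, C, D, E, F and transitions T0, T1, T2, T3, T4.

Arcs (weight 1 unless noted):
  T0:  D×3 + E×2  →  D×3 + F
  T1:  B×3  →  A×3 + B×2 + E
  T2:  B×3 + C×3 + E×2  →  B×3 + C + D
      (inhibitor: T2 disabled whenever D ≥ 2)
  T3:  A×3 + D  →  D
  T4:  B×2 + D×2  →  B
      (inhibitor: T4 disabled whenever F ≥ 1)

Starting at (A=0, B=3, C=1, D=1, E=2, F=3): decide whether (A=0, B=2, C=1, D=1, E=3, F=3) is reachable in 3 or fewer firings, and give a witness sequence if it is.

step 1: fire T1:  (A=0, B=3, C=1, D=1, E=2, F=3) → (A=3, B=2, C=1, D=1, E=3, F=3)
step 2: fire T3:  (A=3, B=2, C=1, D=1, E=3, F=3) → (A=0, B=2, C=1, D=1, E=3, F=3)

YES — reachable via ⟨T1, T3⟩ (2 firings)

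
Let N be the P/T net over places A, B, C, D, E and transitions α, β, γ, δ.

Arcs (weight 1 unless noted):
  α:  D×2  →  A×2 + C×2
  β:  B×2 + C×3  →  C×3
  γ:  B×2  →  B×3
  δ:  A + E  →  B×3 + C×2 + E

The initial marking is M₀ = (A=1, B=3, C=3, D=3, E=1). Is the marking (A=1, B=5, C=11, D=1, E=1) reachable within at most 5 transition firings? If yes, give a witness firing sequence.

NO — not reachable within 5 firings

depth 0: 1 marking
depth 1: 5 markings reached so far
depth 2: 12 markings reached so far
depth 3: 22 markings reached so far
depth 4: 34 markings reached so far
depth 5: 46 markings reached so far
target is not among the 46 markings reachable within 5 steps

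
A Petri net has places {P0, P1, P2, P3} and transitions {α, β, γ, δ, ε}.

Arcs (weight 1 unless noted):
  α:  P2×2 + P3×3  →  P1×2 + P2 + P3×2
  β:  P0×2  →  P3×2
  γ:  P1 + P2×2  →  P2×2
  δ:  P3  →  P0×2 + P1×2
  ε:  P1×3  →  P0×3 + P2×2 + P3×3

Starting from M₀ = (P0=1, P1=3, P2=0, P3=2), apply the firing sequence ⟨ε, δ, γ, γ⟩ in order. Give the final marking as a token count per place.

(P0=6, P1=0, P2=2, P3=4)

step 1: fire ε:  (P0=1, P1=3, P2=0, P3=2) → (P0=4, P1=0, P2=2, P3=5)
step 2: fire δ:  (P0=4, P1=0, P2=2, P3=5) → (P0=6, P1=2, P2=2, P3=4)
step 3: fire γ:  (P0=6, P1=2, P2=2, P3=4) → (P0=6, P1=1, P2=2, P3=4)
step 4: fire γ:  (P0=6, P1=1, P2=2, P3=4) → (P0=6, P1=0, P2=2, P3=4)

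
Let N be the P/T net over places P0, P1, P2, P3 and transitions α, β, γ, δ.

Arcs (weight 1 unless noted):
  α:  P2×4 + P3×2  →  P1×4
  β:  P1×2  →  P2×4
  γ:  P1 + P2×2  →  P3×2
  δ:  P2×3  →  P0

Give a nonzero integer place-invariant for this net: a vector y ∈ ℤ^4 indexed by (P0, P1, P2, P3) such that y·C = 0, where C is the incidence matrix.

Incidence matrix C (rows=places, cols=transitions):
        α    β    γ    δ
   P0   0    0    0    1
   P1   4   -2   -1    0
   P2  -4    4   -2   -3
   P3  -2    0    2    0

Candidate y = [3, 2, 1, 2]; check y·C column-wise:
  col α: 3·0 + 2·4 + 1·-4 + 2·-2 = 0
  col β: 3·0 + 2·-2 + 1·4 + 2·0 = 0
  col γ: 3·0 + 2·-1 + 1·-2 + 2·2 = 0
  col δ: 3·1 + 2·0 + 1·-3 + 2·0 = 0

y = (P0:3, P1:2, P2:1, P3:2)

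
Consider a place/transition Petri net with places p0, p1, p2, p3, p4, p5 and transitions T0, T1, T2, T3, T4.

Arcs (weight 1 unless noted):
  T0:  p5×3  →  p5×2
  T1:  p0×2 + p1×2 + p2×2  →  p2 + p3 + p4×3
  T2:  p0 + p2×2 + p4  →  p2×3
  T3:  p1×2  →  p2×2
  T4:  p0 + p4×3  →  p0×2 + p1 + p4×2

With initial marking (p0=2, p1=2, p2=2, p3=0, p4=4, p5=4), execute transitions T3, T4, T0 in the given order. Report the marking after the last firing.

step 1: fire T3:  (p0=2, p1=2, p2=2, p3=0, p4=4, p5=4) → (p0=2, p1=0, p2=4, p3=0, p4=4, p5=4)
step 2: fire T4:  (p0=2, p1=0, p2=4, p3=0, p4=4, p5=4) → (p0=3, p1=1, p2=4, p3=0, p4=3, p5=4)
step 3: fire T0:  (p0=3, p1=1, p2=4, p3=0, p4=3, p5=4) → (p0=3, p1=1, p2=4, p3=0, p4=3, p5=3)

(p0=3, p1=1, p2=4, p3=0, p4=3, p5=3)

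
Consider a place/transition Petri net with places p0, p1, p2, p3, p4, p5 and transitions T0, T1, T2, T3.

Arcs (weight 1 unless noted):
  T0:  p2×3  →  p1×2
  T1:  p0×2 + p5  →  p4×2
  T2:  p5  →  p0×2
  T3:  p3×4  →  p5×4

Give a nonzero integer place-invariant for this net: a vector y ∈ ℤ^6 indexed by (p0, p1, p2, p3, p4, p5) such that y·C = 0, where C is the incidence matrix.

y = (p0:0, p1:3, p2:2, p3:0, p4:0, p5:0)

Incidence matrix C (rows=places, cols=transitions):
       T0   T1   T2   T3
   p0   0   -2    2    0
   p1   2    0    0    0
   p2  -3    0    0    0
   p3   0    0    0   -4
   p4   0    2    0    0
   p5   0   -1   -1    4

Candidate y = [0, 3, 2, 0, 0, 0]; check y·C column-wise:
  col T0: 3·2 + 2·-3 = 0
  col T1: 0·-2 + 3·0 + 2·0 + 0·2 + 0·-1 = 0
  col T2: 0·2 + 3·0 + 2·0 + 0·-1 = 0
  col T3: 3·0 + 2·0 + 0·-4 + 0·4 = 0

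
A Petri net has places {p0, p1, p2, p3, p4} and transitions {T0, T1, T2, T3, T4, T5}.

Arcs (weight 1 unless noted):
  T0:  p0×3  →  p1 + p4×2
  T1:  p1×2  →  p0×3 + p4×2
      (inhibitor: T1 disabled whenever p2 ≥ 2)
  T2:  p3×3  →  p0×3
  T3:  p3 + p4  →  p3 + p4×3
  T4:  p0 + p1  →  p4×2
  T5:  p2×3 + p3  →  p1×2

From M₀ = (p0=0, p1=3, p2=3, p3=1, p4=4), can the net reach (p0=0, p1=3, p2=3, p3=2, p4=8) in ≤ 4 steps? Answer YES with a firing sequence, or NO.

NO — not reachable within 4 firings

depth 0: 1 marking
depth 1: 3 markings reached so far
depth 2: 6 markings reached so far
depth 3: 12 markings reached so far
depth 4: 21 markings reached so far
target is not among the 21 markings reachable within 4 steps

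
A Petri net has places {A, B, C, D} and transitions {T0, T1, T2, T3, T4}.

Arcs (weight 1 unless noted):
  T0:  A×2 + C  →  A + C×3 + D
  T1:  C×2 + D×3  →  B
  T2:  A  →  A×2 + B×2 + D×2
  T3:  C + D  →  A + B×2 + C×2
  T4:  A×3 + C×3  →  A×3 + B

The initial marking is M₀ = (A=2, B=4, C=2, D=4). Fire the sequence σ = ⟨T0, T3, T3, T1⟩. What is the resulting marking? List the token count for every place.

(A=3, B=9, C=4, D=0)

step 1: fire T0:  (A=2, B=4, C=2, D=4) → (A=1, B=4, C=4, D=5)
step 2: fire T3:  (A=1, B=4, C=4, D=5) → (A=2, B=6, C=5, D=4)
step 3: fire T3:  (A=2, B=6, C=5, D=4) → (A=3, B=8, C=6, D=3)
step 4: fire T1:  (A=3, B=8, C=6, D=3) → (A=3, B=9, C=4, D=0)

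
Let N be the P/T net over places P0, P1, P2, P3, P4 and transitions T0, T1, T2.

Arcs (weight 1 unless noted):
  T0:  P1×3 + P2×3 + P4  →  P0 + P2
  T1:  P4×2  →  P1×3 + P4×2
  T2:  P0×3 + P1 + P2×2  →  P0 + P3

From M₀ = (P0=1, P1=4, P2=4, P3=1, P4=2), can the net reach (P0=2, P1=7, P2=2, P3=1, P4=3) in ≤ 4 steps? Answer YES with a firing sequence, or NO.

NO — not reachable within 4 firings

depth 0: 1 marking
depth 1: 3 markings reached so far
depth 2: 5 markings reached so far
depth 3: 7 markings reached so far
depth 4: 9 markings reached so far
target is not among the 9 markings reachable within 4 steps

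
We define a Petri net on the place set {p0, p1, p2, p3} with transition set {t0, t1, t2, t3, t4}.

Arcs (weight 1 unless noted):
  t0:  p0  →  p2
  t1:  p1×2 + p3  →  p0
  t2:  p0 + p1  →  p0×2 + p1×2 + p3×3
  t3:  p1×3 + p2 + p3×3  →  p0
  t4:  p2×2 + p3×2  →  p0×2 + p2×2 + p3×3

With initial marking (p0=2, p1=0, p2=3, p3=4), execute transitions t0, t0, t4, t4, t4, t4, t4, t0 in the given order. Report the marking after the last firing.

(p0=9, p1=0, p2=6, p3=9)

step 1: fire t0:  (p0=2, p1=0, p2=3, p3=4) → (p0=1, p1=0, p2=4, p3=4)
step 2: fire t0:  (p0=1, p1=0, p2=4, p3=4) → (p0=0, p1=0, p2=5, p3=4)
step 3: fire t4:  (p0=0, p1=0, p2=5, p3=4) → (p0=2, p1=0, p2=5, p3=5)
step 4: fire t4:  (p0=2, p1=0, p2=5, p3=5) → (p0=4, p1=0, p2=5, p3=6)
step 5: fire t4:  (p0=4, p1=0, p2=5, p3=6) → (p0=6, p1=0, p2=5, p3=7)
step 6: fire t4:  (p0=6, p1=0, p2=5, p3=7) → (p0=8, p1=0, p2=5, p3=8)
step 7: fire t4:  (p0=8, p1=0, p2=5, p3=8) → (p0=10, p1=0, p2=5, p3=9)
step 8: fire t0:  (p0=10, p1=0, p2=5, p3=9) → (p0=9, p1=0, p2=6, p3=9)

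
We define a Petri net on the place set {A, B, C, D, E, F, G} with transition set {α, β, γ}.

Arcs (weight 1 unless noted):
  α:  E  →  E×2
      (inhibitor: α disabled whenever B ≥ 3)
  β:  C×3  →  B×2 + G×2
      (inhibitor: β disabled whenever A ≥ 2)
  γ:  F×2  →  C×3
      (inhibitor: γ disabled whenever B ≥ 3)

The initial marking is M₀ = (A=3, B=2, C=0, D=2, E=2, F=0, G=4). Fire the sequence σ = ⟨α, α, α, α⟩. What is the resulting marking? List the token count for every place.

(A=3, B=2, C=0, D=2, E=6, F=0, G=4)

step 1: fire α:  (A=3, B=2, C=0, D=2, E=2, F=0, G=4) → (A=3, B=2, C=0, D=2, E=3, F=0, G=4)
step 2: fire α:  (A=3, B=2, C=0, D=2, E=3, F=0, G=4) → (A=3, B=2, C=0, D=2, E=4, F=0, G=4)
step 3: fire α:  (A=3, B=2, C=0, D=2, E=4, F=0, G=4) → (A=3, B=2, C=0, D=2, E=5, F=0, G=4)
step 4: fire α:  (A=3, B=2, C=0, D=2, E=5, F=0, G=4) → (A=3, B=2, C=0, D=2, E=6, F=0, G=4)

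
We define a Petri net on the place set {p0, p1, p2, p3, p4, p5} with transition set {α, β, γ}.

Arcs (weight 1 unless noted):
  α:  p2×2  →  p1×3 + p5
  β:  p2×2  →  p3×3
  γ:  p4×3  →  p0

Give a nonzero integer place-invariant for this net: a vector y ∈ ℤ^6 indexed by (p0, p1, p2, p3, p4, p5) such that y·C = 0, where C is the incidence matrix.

y = (p0:0, p1:2, p2:3, p3:2, p4:0, p5:0)

Incidence matrix C (rows=places, cols=transitions):
        α    β    γ
   p0   0    0    1
   p1   3    0    0
   p2  -2   -2    0
   p3   0    3    0
   p4   0    0   -3
   p5   1    0    0

Candidate y = [0, 2, 3, 2, 0, 0]; check y·C column-wise:
  col α: 2·3 + 3·-2 + 2·0 + 0·1 = 0
  col β: 2·0 + 3·-2 + 2·3 = 0
  col γ: 0·1 + 2·0 + 3·0 + 2·0 + 0·-3 = 0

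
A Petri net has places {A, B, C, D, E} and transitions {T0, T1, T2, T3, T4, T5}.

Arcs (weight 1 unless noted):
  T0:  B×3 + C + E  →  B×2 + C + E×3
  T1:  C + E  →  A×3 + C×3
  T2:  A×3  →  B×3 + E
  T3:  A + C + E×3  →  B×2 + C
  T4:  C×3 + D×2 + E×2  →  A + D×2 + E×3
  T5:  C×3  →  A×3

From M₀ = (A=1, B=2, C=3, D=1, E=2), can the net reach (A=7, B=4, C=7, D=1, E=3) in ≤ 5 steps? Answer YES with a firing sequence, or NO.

NO — not reachable within 5 firings

depth 0: 1 marking
depth 1: 3 markings reached so far
depth 2: 7 markings reached so far
depth 3: 11 markings reached so far
depth 4: 20 markings reached so far
depth 5: 35 markings reached so far
target is not among the 35 markings reachable within 5 steps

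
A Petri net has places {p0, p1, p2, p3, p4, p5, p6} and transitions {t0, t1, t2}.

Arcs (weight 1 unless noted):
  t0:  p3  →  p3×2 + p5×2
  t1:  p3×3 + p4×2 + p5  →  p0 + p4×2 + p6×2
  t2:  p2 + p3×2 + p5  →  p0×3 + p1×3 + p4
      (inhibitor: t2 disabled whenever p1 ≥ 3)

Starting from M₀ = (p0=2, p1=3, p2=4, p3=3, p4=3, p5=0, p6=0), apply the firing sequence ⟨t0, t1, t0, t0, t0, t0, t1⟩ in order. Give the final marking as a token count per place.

step 1: fire t0:  (p0=2, p1=3, p2=4, p3=3, p4=3, p5=0, p6=0) → (p0=2, p1=3, p2=4, p3=4, p4=3, p5=2, p6=0)
step 2: fire t1:  (p0=2, p1=3, p2=4, p3=4, p4=3, p5=2, p6=0) → (p0=3, p1=3, p2=4, p3=1, p4=3, p5=1, p6=2)
step 3: fire t0:  (p0=3, p1=3, p2=4, p3=1, p4=3, p5=1, p6=2) → (p0=3, p1=3, p2=4, p3=2, p4=3, p5=3, p6=2)
step 4: fire t0:  (p0=3, p1=3, p2=4, p3=2, p4=3, p5=3, p6=2) → (p0=3, p1=3, p2=4, p3=3, p4=3, p5=5, p6=2)
step 5: fire t0:  (p0=3, p1=3, p2=4, p3=3, p4=3, p5=5, p6=2) → (p0=3, p1=3, p2=4, p3=4, p4=3, p5=7, p6=2)
step 6: fire t0:  (p0=3, p1=3, p2=4, p3=4, p4=3, p5=7, p6=2) → (p0=3, p1=3, p2=4, p3=5, p4=3, p5=9, p6=2)
step 7: fire t1:  (p0=3, p1=3, p2=4, p3=5, p4=3, p5=9, p6=2) → (p0=4, p1=3, p2=4, p3=2, p4=3, p5=8, p6=4)

(p0=4, p1=3, p2=4, p3=2, p4=3, p5=8, p6=4)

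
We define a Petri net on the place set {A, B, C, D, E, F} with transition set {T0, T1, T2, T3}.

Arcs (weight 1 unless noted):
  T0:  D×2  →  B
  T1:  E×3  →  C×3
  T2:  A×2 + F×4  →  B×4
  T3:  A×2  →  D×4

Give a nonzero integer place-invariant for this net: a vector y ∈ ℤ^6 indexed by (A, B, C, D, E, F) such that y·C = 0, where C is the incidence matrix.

y = (A:0, B:0, C:1, D:0, E:1, F:0)

Incidence matrix C (rows=places, cols=transitions):
       T0   T1   T2   T3
    A   0    0   -2   -2
    B   1    0    4    0
    C   0    3    0    0
    D  -2    0    0    4
    E   0   -3    0    0
    F   0    0   -4    0

Candidate y = [0, 0, 1, 0, 1, 0]; check y·C column-wise:
  col T0: 0·1 + 1·0 + 0·-2 + 1·0 = 0
  col T1: 1·3 + 1·-3 = 0
  col T2: 0·-2 + 0·4 + 1·0 + 1·0 + 0·-4 = 0
  col T3: 0·-2 + 1·0 + 0·4 + 1·0 = 0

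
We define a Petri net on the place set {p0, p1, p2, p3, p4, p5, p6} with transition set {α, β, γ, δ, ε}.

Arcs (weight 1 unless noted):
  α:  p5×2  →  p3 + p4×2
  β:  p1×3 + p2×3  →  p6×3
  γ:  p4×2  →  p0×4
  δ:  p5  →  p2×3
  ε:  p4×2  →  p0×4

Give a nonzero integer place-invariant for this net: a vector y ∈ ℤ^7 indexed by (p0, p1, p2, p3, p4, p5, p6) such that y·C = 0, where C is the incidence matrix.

y = (p0:1, p1:0, p2:0, p3:-4, p4:2, p5:0, p6:0)

Incidence matrix C (rows=places, cols=transitions):
        α    β    γ    δ    ε
   p0   0    0    4    0    4
   p1   0   -3    0    0    0
   p2   0   -3    0    3    0
   p3   1    0    0    0    0
   p4   2    0   -2    0   -2
   p5  -2    0    0   -1    0
   p6   0    3    0    0    0

Candidate y = [1, 0, 0, -4, 2, 0, 0]; check y·C column-wise:
  col α: 1·0 + -4·1 + 2·2 + 0·-2 = 0
  col β: 1·0 + 0·-3 + 0·-3 + -4·0 + 2·0 + 0·3 = 0
  col γ: 1·4 + -4·0 + 2·-2 = 0
  col δ: 1·0 + 0·3 + -4·0 + 2·0 + 0·-1 = 0
  col ε: 1·4 + -4·0 + 2·-2 = 0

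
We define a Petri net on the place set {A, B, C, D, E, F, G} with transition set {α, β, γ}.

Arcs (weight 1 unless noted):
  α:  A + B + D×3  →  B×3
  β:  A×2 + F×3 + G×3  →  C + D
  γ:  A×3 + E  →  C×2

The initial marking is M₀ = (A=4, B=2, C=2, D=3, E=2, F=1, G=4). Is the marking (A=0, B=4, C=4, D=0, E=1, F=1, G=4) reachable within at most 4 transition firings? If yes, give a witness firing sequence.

YES — reachable via ⟨α, γ⟩ (2 firings)

step 1: fire α:  (A=4, B=2, C=2, D=3, E=2, F=1, G=4) → (A=3, B=4, C=2, D=0, E=2, F=1, G=4)
step 2: fire γ:  (A=3, B=4, C=2, D=0, E=2, F=1, G=4) → (A=0, B=4, C=4, D=0, E=1, F=1, G=4)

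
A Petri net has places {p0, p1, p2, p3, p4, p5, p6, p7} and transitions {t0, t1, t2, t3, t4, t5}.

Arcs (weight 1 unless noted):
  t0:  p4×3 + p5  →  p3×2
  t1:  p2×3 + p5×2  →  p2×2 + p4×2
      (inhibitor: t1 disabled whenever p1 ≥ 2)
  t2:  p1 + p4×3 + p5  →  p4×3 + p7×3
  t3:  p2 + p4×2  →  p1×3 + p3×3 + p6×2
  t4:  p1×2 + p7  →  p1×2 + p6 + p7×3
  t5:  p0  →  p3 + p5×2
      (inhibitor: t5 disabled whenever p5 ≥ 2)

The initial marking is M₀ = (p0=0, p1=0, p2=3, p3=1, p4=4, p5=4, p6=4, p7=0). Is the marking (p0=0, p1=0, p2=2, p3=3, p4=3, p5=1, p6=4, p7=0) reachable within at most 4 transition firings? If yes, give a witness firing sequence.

step 1: fire t0:  (p0=0, p1=0, p2=3, p3=1, p4=4, p5=4, p6=4, p7=0) → (p0=0, p1=0, p2=3, p3=3, p4=1, p5=3, p6=4, p7=0)
step 2: fire t1:  (p0=0, p1=0, p2=3, p3=3, p4=1, p5=3, p6=4, p7=0) → (p0=0, p1=0, p2=2, p3=3, p4=3, p5=1, p6=4, p7=0)

YES — reachable via ⟨t0, t1⟩ (2 firings)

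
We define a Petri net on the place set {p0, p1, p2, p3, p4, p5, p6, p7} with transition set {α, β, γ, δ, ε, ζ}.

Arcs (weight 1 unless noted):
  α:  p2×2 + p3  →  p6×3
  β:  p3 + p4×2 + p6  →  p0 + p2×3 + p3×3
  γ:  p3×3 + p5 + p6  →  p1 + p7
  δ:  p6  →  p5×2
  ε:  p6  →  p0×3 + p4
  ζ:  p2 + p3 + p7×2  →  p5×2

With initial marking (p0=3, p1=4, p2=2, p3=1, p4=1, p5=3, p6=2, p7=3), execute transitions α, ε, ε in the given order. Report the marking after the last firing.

step 1: fire α:  (p0=3, p1=4, p2=2, p3=1, p4=1, p5=3, p6=2, p7=3) → (p0=3, p1=4, p2=0, p3=0, p4=1, p5=3, p6=5, p7=3)
step 2: fire ε:  (p0=3, p1=4, p2=0, p3=0, p4=1, p5=3, p6=5, p7=3) → (p0=6, p1=4, p2=0, p3=0, p4=2, p5=3, p6=4, p7=3)
step 3: fire ε:  (p0=6, p1=4, p2=0, p3=0, p4=2, p5=3, p6=4, p7=3) → (p0=9, p1=4, p2=0, p3=0, p4=3, p5=3, p6=3, p7=3)

(p0=9, p1=4, p2=0, p3=0, p4=3, p5=3, p6=3, p7=3)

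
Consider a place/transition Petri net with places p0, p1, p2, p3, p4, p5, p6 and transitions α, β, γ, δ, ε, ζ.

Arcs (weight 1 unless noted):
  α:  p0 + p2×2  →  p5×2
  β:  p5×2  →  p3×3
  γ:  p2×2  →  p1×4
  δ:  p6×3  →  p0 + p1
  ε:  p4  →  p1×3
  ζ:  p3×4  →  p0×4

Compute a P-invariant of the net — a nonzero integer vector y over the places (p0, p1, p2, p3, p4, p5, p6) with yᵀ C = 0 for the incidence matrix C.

y = (p0:2, p1:1, p2:2, p3:2, p4:3, p5:3, p6:1)

Incidence matrix C (rows=places, cols=transitions):
        α    β    γ    δ    ε    ζ
   p0  -1    0    0    1    0    4
   p1   0    0    4    1    3    0
   p2  -2    0   -2    0    0    0
   p3   0    3    0    0    0   -4
   p4   0    0    0    0   -1    0
   p5   2   -2    0    0    0    0
   p6   0    0    0   -3    0    0

Candidate y = [2, 1, 2, 2, 3, 3, 1]; check y·C column-wise:
  col α: 2·-1 + 1·0 + 2·-2 + 2·0 + 3·0 + 3·2 + 1·0 = 0
  col β: 2·0 + 1·0 + 2·0 + 2·3 + 3·0 + 3·-2 + 1·0 = 0
  col γ: 2·0 + 1·4 + 2·-2 + 2·0 + 3·0 + 3·0 + 1·0 = 0
  col δ: 2·1 + 1·1 + 2·0 + 2·0 + 3·0 + 3·0 + 1·-3 = 0
  col ε: 2·0 + 1·3 + 2·0 + 2·0 + 3·-1 + 3·0 + 1·0 = 0
  col ζ: 2·4 + 1·0 + 2·0 + 2·-4 + 3·0 + 3·0 + 1·0 = 0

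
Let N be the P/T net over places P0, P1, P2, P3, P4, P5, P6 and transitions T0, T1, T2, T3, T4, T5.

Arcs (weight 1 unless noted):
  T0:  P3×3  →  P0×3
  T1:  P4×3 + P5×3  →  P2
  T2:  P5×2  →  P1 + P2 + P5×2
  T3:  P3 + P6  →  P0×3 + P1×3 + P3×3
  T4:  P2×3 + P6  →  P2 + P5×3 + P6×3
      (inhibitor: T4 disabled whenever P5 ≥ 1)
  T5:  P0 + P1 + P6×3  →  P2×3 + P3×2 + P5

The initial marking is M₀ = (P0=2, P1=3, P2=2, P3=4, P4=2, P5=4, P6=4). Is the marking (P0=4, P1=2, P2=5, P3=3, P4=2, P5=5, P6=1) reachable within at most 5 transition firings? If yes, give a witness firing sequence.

step 1: fire T0:  (P0=2, P1=3, P2=2, P3=4, P4=2, P5=4, P6=4) → (P0=5, P1=3, P2=2, P3=1, P4=2, P5=4, P6=4)
step 2: fire T5:  (P0=5, P1=3, P2=2, P3=1, P4=2, P5=4, P6=4) → (P0=4, P1=2, P2=5, P3=3, P4=2, P5=5, P6=1)

YES — reachable via ⟨T0, T5⟩ (2 firings)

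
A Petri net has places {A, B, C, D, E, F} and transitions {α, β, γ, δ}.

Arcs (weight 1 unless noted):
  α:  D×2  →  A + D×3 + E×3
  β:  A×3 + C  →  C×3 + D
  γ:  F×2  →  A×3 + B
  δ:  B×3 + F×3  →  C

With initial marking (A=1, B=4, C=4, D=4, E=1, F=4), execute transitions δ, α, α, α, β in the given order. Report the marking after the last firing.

(A=1, B=1, C=7, D=8, E=10, F=1)

step 1: fire δ:  (A=1, B=4, C=4, D=4, E=1, F=4) → (A=1, B=1, C=5, D=4, E=1, F=1)
step 2: fire α:  (A=1, B=1, C=5, D=4, E=1, F=1) → (A=2, B=1, C=5, D=5, E=4, F=1)
step 3: fire α:  (A=2, B=1, C=5, D=5, E=4, F=1) → (A=3, B=1, C=5, D=6, E=7, F=1)
step 4: fire α:  (A=3, B=1, C=5, D=6, E=7, F=1) → (A=4, B=1, C=5, D=7, E=10, F=1)
step 5: fire β:  (A=4, B=1, C=5, D=7, E=10, F=1) → (A=1, B=1, C=7, D=8, E=10, F=1)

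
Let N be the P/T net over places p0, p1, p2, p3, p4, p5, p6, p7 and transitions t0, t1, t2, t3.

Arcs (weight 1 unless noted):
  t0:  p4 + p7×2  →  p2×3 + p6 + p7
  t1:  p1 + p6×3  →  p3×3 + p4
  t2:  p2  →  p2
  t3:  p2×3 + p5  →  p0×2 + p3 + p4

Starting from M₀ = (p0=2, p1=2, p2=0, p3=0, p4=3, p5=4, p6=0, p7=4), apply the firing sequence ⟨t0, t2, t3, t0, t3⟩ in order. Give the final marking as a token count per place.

(p0=6, p1=2, p2=0, p3=2, p4=3, p5=2, p6=2, p7=2)

step 1: fire t0:  (p0=2, p1=2, p2=0, p3=0, p4=3, p5=4, p6=0, p7=4) → (p0=2, p1=2, p2=3, p3=0, p4=2, p5=4, p6=1, p7=3)
step 2: fire t2:  (p0=2, p1=2, p2=3, p3=0, p4=2, p5=4, p6=1, p7=3) → (p0=2, p1=2, p2=3, p3=0, p4=2, p5=4, p6=1, p7=3)
step 3: fire t3:  (p0=2, p1=2, p2=3, p3=0, p4=2, p5=4, p6=1, p7=3) → (p0=4, p1=2, p2=0, p3=1, p4=3, p5=3, p6=1, p7=3)
step 4: fire t0:  (p0=4, p1=2, p2=0, p3=1, p4=3, p5=3, p6=1, p7=3) → (p0=4, p1=2, p2=3, p3=1, p4=2, p5=3, p6=2, p7=2)
step 5: fire t3:  (p0=4, p1=2, p2=3, p3=1, p4=2, p5=3, p6=2, p7=2) → (p0=6, p1=2, p2=0, p3=2, p4=3, p5=2, p6=2, p7=2)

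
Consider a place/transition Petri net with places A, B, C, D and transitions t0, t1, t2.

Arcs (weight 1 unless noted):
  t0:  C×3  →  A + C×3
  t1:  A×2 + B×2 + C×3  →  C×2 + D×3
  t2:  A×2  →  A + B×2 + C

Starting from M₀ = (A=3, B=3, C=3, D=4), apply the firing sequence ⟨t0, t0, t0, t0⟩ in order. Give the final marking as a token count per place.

(A=7, B=3, C=3, D=4)

step 1: fire t0:  (A=3, B=3, C=3, D=4) → (A=4, B=3, C=3, D=4)
step 2: fire t0:  (A=4, B=3, C=3, D=4) → (A=5, B=3, C=3, D=4)
step 3: fire t0:  (A=5, B=3, C=3, D=4) → (A=6, B=3, C=3, D=4)
step 4: fire t0:  (A=6, B=3, C=3, D=4) → (A=7, B=3, C=3, D=4)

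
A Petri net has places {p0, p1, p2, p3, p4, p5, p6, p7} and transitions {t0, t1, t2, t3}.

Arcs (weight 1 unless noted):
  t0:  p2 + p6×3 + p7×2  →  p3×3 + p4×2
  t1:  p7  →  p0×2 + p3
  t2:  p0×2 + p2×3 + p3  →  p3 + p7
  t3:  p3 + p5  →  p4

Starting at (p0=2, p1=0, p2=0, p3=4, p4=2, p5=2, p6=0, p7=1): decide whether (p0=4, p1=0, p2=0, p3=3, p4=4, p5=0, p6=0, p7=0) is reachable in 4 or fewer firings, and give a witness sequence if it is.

YES — reachable via ⟨t1, t3, t3⟩ (3 firings)

step 1: fire t1:  (p0=2, p1=0, p2=0, p3=4, p4=2, p5=2, p6=0, p7=1) → (p0=4, p1=0, p2=0, p3=5, p4=2, p5=2, p6=0, p7=0)
step 2: fire t3:  (p0=4, p1=0, p2=0, p3=5, p4=2, p5=2, p6=0, p7=0) → (p0=4, p1=0, p2=0, p3=4, p4=3, p5=1, p6=0, p7=0)
step 3: fire t3:  (p0=4, p1=0, p2=0, p3=4, p4=3, p5=1, p6=0, p7=0) → (p0=4, p1=0, p2=0, p3=3, p4=4, p5=0, p6=0, p7=0)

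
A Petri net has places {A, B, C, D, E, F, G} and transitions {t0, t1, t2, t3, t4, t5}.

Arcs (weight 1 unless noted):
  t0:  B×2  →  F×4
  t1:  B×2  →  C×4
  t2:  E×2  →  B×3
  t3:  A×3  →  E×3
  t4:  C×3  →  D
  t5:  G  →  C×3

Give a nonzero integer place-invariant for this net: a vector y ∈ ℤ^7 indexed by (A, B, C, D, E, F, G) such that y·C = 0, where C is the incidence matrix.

Incidence matrix C (rows=places, cols=transitions):
       t0   t1   t2   t3   t4   t5
    A   0    0    0   -3    0    0
    B  -2   -2    3    0    0    0
    C   0    4    0    0   -3    3
    D   0    0    0    0    1    0
    E   0    0   -2    3    0    0
    F   4    0    0    0    0    0
    G   0    0    0    0    0   -1

Candidate y = [3, 2, 1, 3, 3, 1, 3]; check y·C column-wise:
  col t0: 3·0 + 2·-2 + 1·0 + 3·0 + 3·0 + 1·4 + 3·0 = 0
  col t1: 3·0 + 2·-2 + 1·4 + 3·0 + 3·0 + 1·0 + 3·0 = 0
  col t2: 3·0 + 2·3 + 1·0 + 3·0 + 3·-2 + 1·0 + 3·0 = 0
  col t3: 3·-3 + 2·0 + 1·0 + 3·0 + 3·3 + 1·0 + 3·0 = 0
  col t4: 3·0 + 2·0 + 1·-3 + 3·1 + 3·0 + 1·0 + 3·0 = 0
  col t5: 3·0 + 2·0 + 1·3 + 3·0 + 3·0 + 1·0 + 3·-1 = 0

y = (A:3, B:2, C:1, D:3, E:3, F:1, G:3)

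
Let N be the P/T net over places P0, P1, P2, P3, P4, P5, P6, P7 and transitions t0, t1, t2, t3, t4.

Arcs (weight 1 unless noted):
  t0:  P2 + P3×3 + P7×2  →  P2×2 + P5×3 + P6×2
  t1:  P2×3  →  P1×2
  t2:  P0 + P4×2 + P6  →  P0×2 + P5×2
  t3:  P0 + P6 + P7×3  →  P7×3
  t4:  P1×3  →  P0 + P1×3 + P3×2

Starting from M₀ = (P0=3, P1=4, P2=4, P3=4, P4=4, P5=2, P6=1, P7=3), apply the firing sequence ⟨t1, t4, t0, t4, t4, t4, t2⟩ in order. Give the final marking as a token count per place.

(P0=8, P1=6, P2=2, P3=9, P4=2, P5=7, P6=2, P7=1)

step 1: fire t1:  (P0=3, P1=4, P2=4, P3=4, P4=4, P5=2, P6=1, P7=3) → (P0=3, P1=6, P2=1, P3=4, P4=4, P5=2, P6=1, P7=3)
step 2: fire t4:  (P0=3, P1=6, P2=1, P3=4, P4=4, P5=2, P6=1, P7=3) → (P0=4, P1=6, P2=1, P3=6, P4=4, P5=2, P6=1, P7=3)
step 3: fire t0:  (P0=4, P1=6, P2=1, P3=6, P4=4, P5=2, P6=1, P7=3) → (P0=4, P1=6, P2=2, P3=3, P4=4, P5=5, P6=3, P7=1)
step 4: fire t4:  (P0=4, P1=6, P2=2, P3=3, P4=4, P5=5, P6=3, P7=1) → (P0=5, P1=6, P2=2, P3=5, P4=4, P5=5, P6=3, P7=1)
step 5: fire t4:  (P0=5, P1=6, P2=2, P3=5, P4=4, P5=5, P6=3, P7=1) → (P0=6, P1=6, P2=2, P3=7, P4=4, P5=5, P6=3, P7=1)
step 6: fire t4:  (P0=6, P1=6, P2=2, P3=7, P4=4, P5=5, P6=3, P7=1) → (P0=7, P1=6, P2=2, P3=9, P4=4, P5=5, P6=3, P7=1)
step 7: fire t2:  (P0=7, P1=6, P2=2, P3=9, P4=4, P5=5, P6=3, P7=1) → (P0=8, P1=6, P2=2, P3=9, P4=2, P5=7, P6=2, P7=1)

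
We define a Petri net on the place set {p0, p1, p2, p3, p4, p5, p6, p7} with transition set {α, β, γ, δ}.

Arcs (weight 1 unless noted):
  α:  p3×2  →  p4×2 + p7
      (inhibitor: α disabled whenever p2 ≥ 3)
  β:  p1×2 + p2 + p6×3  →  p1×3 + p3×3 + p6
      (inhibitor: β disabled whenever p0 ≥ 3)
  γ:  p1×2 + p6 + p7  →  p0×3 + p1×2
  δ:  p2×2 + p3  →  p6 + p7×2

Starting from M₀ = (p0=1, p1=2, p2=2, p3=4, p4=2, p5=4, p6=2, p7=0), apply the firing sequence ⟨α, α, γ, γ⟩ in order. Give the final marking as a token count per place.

(p0=7, p1=2, p2=2, p3=0, p4=6, p5=4, p6=0, p7=0)

step 1: fire α:  (p0=1, p1=2, p2=2, p3=4, p4=2, p5=4, p6=2, p7=0) → (p0=1, p1=2, p2=2, p3=2, p4=4, p5=4, p6=2, p7=1)
step 2: fire α:  (p0=1, p1=2, p2=2, p3=2, p4=4, p5=4, p6=2, p7=1) → (p0=1, p1=2, p2=2, p3=0, p4=6, p5=4, p6=2, p7=2)
step 3: fire γ:  (p0=1, p1=2, p2=2, p3=0, p4=6, p5=4, p6=2, p7=2) → (p0=4, p1=2, p2=2, p3=0, p4=6, p5=4, p6=1, p7=1)
step 4: fire γ:  (p0=4, p1=2, p2=2, p3=0, p4=6, p5=4, p6=1, p7=1) → (p0=7, p1=2, p2=2, p3=0, p4=6, p5=4, p6=0, p7=0)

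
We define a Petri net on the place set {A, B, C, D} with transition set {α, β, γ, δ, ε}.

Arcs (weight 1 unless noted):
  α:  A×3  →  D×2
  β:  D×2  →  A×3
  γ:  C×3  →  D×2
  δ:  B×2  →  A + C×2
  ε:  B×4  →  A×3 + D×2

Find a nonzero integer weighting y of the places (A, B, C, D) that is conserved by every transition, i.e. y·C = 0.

Incidence matrix C (rows=places, cols=transitions):
        α    β    γ    δ    ε
    A  -3    3    0    1    3
    B   0    0    0   -2   -4
    C   0    0   -3    2    0
    D   2   -2    2    0    2

Candidate y = [2, 3, 2, 3]; check y·C column-wise:
  col α: 2·-3 + 3·0 + 2·0 + 3·2 = 0
  col β: 2·3 + 3·0 + 2·0 + 3·-2 = 0
  col γ: 2·0 + 3·0 + 2·-3 + 3·2 = 0
  col δ: 2·1 + 3·-2 + 2·2 + 3·0 = 0
  col ε: 2·3 + 3·-4 + 2·0 + 3·2 = 0

y = (A:2, B:3, C:2, D:3)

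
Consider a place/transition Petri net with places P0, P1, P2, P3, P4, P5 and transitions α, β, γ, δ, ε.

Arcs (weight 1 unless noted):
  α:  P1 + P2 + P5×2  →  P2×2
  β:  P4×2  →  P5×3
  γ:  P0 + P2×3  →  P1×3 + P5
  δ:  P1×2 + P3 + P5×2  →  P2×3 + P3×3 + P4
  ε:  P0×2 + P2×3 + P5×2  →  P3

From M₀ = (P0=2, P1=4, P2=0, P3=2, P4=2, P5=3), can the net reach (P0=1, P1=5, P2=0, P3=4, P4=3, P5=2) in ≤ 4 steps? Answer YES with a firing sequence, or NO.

step 1: fire δ:  (P0=2, P1=4, P2=0, P3=2, P4=2, P5=3) → (P0=2, P1=2, P2=3, P3=4, P4=3, P5=1)
step 2: fire γ:  (P0=2, P1=2, P2=3, P3=4, P4=3, P5=1) → (P0=1, P1=5, P2=0, P3=4, P4=3, P5=2)

YES — reachable via ⟨δ, γ⟩ (2 firings)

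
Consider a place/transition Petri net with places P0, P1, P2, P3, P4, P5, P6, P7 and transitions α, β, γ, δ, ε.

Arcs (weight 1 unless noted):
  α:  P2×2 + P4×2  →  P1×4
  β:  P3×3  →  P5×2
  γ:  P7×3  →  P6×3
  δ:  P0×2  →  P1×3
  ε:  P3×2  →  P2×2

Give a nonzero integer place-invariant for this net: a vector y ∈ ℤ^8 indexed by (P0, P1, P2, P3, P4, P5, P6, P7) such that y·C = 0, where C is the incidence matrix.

y = (P0:3, P1:2, P2:0, P3:0, P4:4, P5:0, P6:0, P7:0)

Incidence matrix C (rows=places, cols=transitions):
        α    β    γ    δ    ε
   P0   0    0    0   -2    0
   P1   4    0    0    3    0
   P2  -2    0    0    0    2
   P3   0   -3    0    0   -2
   P4  -2    0    0    0    0
   P5   0    2    0    0    0
   P6   0    0    3    0    0
   P7   0    0   -3    0    0

Candidate y = [3, 2, 0, 0, 4, 0, 0, 0]; check y·C column-wise:
  col α: 3·0 + 2·4 + 0·-2 + 4·-2 = 0
  col β: 3·0 + 2·0 + 0·-3 + 4·0 + 0·2 = 0
  col γ: 3·0 + 2·0 + 4·0 + 0·3 + 0·-3 = 0
  col δ: 3·-2 + 2·3 + 4·0 = 0
  col ε: 3·0 + 2·0 + 0·2 + 0·-2 + 4·0 = 0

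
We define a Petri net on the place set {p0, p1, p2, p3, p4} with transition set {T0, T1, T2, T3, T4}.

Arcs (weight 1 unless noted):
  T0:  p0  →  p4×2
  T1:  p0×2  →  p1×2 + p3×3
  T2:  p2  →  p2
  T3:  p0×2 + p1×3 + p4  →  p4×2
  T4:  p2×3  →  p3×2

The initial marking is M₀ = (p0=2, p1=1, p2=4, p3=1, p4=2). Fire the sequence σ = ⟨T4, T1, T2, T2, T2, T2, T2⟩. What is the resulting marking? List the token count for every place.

step 1: fire T4:  (p0=2, p1=1, p2=4, p3=1, p4=2) → (p0=2, p1=1, p2=1, p3=3, p4=2)
step 2: fire T1:  (p0=2, p1=1, p2=1, p3=3, p4=2) → (p0=0, p1=3, p2=1, p3=6, p4=2)
step 3: fire T2:  (p0=0, p1=3, p2=1, p3=6, p4=2) → (p0=0, p1=3, p2=1, p3=6, p4=2)
step 4: fire T2:  (p0=0, p1=3, p2=1, p3=6, p4=2) → (p0=0, p1=3, p2=1, p3=6, p4=2)
step 5: fire T2:  (p0=0, p1=3, p2=1, p3=6, p4=2) → (p0=0, p1=3, p2=1, p3=6, p4=2)
step 6: fire T2:  (p0=0, p1=3, p2=1, p3=6, p4=2) → (p0=0, p1=3, p2=1, p3=6, p4=2)
step 7: fire T2:  (p0=0, p1=3, p2=1, p3=6, p4=2) → (p0=0, p1=3, p2=1, p3=6, p4=2)

(p0=0, p1=3, p2=1, p3=6, p4=2)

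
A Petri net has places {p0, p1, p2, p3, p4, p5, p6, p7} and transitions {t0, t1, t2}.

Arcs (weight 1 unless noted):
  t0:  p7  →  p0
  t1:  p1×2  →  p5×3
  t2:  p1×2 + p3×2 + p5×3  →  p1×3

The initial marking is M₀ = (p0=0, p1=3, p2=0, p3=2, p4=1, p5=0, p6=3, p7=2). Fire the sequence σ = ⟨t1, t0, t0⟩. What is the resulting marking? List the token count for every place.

(p0=2, p1=1, p2=0, p3=2, p4=1, p5=3, p6=3, p7=0)

step 1: fire t1:  (p0=0, p1=3, p2=0, p3=2, p4=1, p5=0, p6=3, p7=2) → (p0=0, p1=1, p2=0, p3=2, p4=1, p5=3, p6=3, p7=2)
step 2: fire t0:  (p0=0, p1=1, p2=0, p3=2, p4=1, p5=3, p6=3, p7=2) → (p0=1, p1=1, p2=0, p3=2, p4=1, p5=3, p6=3, p7=1)
step 3: fire t0:  (p0=1, p1=1, p2=0, p3=2, p4=1, p5=3, p6=3, p7=1) → (p0=2, p1=1, p2=0, p3=2, p4=1, p5=3, p6=3, p7=0)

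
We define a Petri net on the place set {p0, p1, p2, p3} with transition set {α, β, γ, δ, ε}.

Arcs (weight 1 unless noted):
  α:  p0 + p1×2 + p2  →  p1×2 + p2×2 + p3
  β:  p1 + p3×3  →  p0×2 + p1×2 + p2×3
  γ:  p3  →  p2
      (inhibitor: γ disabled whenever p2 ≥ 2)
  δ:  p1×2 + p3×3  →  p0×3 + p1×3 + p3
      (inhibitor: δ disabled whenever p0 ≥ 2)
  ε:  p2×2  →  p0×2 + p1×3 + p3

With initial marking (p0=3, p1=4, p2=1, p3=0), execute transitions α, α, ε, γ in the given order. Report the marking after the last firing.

(p0=3, p1=7, p2=2, p3=2)

step 1: fire α:  (p0=3, p1=4, p2=1, p3=0) → (p0=2, p1=4, p2=2, p3=1)
step 2: fire α:  (p0=2, p1=4, p2=2, p3=1) → (p0=1, p1=4, p2=3, p3=2)
step 3: fire ε:  (p0=1, p1=4, p2=3, p3=2) → (p0=3, p1=7, p2=1, p3=3)
step 4: fire γ:  (p0=3, p1=7, p2=1, p3=3) → (p0=3, p1=7, p2=2, p3=2)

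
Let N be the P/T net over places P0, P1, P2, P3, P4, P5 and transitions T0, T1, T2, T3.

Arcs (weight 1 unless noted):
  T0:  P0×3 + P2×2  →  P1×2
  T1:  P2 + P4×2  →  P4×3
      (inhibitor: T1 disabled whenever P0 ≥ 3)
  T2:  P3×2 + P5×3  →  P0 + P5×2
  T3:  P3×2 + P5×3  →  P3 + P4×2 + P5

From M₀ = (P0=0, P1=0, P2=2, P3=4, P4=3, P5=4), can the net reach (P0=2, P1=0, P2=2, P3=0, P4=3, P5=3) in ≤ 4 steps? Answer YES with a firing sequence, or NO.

depth 0: 1 marking
depth 1: 4 markings reached so far
depth 2: 9 markings reached so far
depth 3: 13 markings reached so far
depth 4: 15 markings reached so far
target is not among the 15 markings reachable within 4 steps

NO — not reachable within 4 firings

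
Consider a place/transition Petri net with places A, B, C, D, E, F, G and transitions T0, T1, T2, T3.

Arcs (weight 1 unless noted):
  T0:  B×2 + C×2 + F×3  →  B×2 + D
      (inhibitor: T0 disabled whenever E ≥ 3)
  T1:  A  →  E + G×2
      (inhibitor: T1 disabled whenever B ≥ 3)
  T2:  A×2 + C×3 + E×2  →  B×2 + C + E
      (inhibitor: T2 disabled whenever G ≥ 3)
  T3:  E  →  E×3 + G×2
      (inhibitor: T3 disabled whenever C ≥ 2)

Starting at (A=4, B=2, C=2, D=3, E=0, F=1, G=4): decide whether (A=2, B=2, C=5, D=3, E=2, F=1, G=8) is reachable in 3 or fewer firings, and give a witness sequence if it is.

depth 0: 1 marking
depth 1: 2 markings reached so far
depth 2: 3 markings reached so far
depth 3: 4 markings reached so far
target is not among the 4 markings reachable within 3 steps

NO — not reachable within 3 firings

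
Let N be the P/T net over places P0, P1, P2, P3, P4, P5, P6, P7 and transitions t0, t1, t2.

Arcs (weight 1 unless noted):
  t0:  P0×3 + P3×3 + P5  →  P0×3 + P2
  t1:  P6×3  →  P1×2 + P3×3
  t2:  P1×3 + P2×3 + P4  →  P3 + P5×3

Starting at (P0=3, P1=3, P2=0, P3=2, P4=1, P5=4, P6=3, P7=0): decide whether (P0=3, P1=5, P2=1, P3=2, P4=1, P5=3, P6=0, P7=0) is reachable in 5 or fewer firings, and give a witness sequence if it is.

step 1: fire t1:  (P0=3, P1=3, P2=0, P3=2, P4=1, P5=4, P6=3, P7=0) → (P0=3, P1=5, P2=0, P3=5, P4=1, P5=4, P6=0, P7=0)
step 2: fire t0:  (P0=3, P1=5, P2=0, P3=5, P4=1, P5=4, P6=0, P7=0) → (P0=3, P1=5, P2=1, P3=2, P4=1, P5=3, P6=0, P7=0)

YES — reachable via ⟨t1, t0⟩ (2 firings)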